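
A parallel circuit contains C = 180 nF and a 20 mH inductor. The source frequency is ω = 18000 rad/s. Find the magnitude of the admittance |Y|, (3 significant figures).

X_L = ωL = 360 Ω
X_C = 1/(ωC) = 309 Ω
Parallel: admittances add. Y = 1/(jωL) + jωC
Y = (0 + j0.000462) S
|Y| = 0.000462 S → |Z| = 1/|Y| = 2160 Ω, ∠Z = −∠Y = -90.0°

462 μS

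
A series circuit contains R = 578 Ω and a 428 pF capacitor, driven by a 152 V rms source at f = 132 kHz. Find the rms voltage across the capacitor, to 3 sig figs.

ω = 2πf = 829400 rad/s
X_C = 1/(ωC) = 2820 Ω
Z = 578 − j2820 Ω
|Z| = √(578² + 2820²) = 2880 Ω
I = V/|Z| = 52.9 mA
V_C = I·|Z_C| = 0.0529 × 2820 = 149 V

149 V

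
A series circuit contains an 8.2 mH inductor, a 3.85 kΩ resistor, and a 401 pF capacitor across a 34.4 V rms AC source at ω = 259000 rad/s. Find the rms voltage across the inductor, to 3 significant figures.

X_L = ωL = 2120 Ω
X_C = 1/(ωC) = 9630 Ω
Net reactance X = X_L − X_C = -7500 Ω
Z = 3850 − j7500 Ω
|Z| = √(3850² + 7500²) = 8430 Ω
I = V/|Z| = 4.08 mA
V_L = I·|Z_L| = 0.00408 × 2120 = 8.66 V

8.66 V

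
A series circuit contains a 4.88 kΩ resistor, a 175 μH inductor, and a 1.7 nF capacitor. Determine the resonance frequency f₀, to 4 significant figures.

ω₀ = 1/√(LC) = 1/√(0.000175 × 1.7e-09) = 1.833e+06 rad/s
f₀ = ω₀/(2π) = 291.8 kHz

291.8 kHz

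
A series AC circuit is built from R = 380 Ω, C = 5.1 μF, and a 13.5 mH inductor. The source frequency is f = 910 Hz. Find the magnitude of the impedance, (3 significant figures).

ω = 2πf = 5718 rad/s
X_L = ωL = 77.2 Ω
X_C = 1/(ωC) = 34.3 Ω
Net reactance X = X_L − X_C = 42.9 Ω
Z = 380 + j42.9 Ω
|Z| = √(380² + 42.9²) = 382 Ω

382 Ω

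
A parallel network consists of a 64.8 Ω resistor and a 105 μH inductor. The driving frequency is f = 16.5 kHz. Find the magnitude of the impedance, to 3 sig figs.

10.7 Ω

ω = 2πf = 103700 rad/s
X_L = ωL = 10.9 Ω
Parallel: admittances add. Y = 1/R + 1/(jωL)
Y = (0.0154 − j0.0919) S
|Y| = 0.0932 S → |Z| = 1/|Y| = 10.7 Ω, ∠Z = −∠Y = 80.5°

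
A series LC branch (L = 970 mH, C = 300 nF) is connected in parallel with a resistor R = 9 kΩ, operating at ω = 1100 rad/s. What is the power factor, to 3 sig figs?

0.213

X_L = ωL = 1070 Ω
X_C = 1/(ωC) = 3030 Ω
Branch 1: Z₁ = R = 9000 Ω
Branch 2 (series LC): Z₂ = j(X_L − X_C) = −j1960 Ω
Parallel: Z = Z₁Z₂/(Z₁+Z₂), |Z| = 1920 Ω, ∠Z = -77.7°
cos φ = cos(-77.7°) = 0.213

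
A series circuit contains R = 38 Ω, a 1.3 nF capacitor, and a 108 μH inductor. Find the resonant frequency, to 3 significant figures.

ω₀ = 1/√(LC) = 1/√(0.000108 × 1.3e-09) = 2.669e+06 rad/s
f₀ = ω₀/(2π) = 425 kHz

425 kHz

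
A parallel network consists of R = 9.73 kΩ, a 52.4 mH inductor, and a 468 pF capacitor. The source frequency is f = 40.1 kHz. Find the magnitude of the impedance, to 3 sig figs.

ω = 2πf = 252000 rad/s
X_L = ωL = 13200 Ω
X_C = 1/(ωC) = 8480 Ω
Parallel: admittances add. Y = 1/R + 1/(jωL) + jωC
Y = (0.000103 + j4.22e-05) S
|Y| = 0.000111 S → |Z| = 1/|Y| = 9000 Ω, ∠Z = −∠Y = -22.3°

9000 Ω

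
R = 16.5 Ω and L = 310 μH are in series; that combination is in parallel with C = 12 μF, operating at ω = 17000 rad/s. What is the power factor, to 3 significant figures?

0.283

X_L = ωL = 5.27 Ω
X_C = 1/(ωC) = 4.90 Ω
Branch 1 (R+jX_L): Z₁ = 16.5 + j5.27 Ω, |Z₁| = 17.3 Ω
Branch 2 (−jX_C): Z₂ = −j4.90 Ω
Parallel: Z = Z₁Z₂/(Z₁+Z₂), |Z| = 5.14 Ω, ∠Z = -73.6°
cos φ = cos(-73.6°) = 0.283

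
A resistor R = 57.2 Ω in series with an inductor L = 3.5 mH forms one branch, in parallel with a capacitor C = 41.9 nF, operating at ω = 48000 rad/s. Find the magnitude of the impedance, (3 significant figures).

264 Ω

X_L = ωL = 168 Ω
X_C = 1/(ωC) = 497 Ω
Branch 1 (R+jX_L): Z₁ = 57.2 + j168 Ω, |Z₁| = 177 Ω
Branch 2 (−jX_C): Z₂ = −j497 Ω
Parallel: Z = Z₁Z₂/(Z₁+Z₂), |Z| = 264 Ω, ∠Z = 61.3°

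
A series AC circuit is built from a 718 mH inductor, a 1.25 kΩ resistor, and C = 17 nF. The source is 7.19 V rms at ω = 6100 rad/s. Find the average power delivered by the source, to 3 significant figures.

2.21 mW

X_L = ωL = 4380 Ω
X_C = 1/(ωC) = 9640 Ω
Net reactance X = X_L − X_C = -5260 Ω
Z = 1250 − j5260 Ω
|Z| = √(1250² + 5260²) = 5410 Ω
∠Z = arctan(-5260/1250) = -76.6°
I = V/|Z| = 1.33 mA
P = VI cos φ = 7.19 × 0.00133 × cos(-76.6°) = 2.21 mW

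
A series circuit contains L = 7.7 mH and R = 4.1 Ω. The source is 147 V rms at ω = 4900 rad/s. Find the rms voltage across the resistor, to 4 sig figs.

15.88 V

X_L = ωL = 37.73 Ω
Z = 4.100 + j37.73 Ω
|Z| = √(4.100² + 37.73²) = 37.95 Ω
I = V/|Z| = 3.873 A
V_R = I·|Z_R| = 3.873 × 4.100 = 15.88 V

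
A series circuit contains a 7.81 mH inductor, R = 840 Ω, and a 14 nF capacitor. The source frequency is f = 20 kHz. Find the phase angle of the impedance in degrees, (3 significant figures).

26.2°

ω = 2πf = 125700 rad/s
X_L = ωL = 981 Ω
X_C = 1/(ωC) = 568 Ω
Net reactance X = X_L − X_C = 413 Ω
Z = 840 + j413 Ω
|Z| = √(840² + 413²) = 936 Ω
∠Z = arctan(413/840) = 26.2°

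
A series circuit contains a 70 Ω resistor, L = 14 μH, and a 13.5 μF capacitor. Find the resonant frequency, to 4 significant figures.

11.58 kHz

ω₀ = 1/√(LC) = 1/√(1.4e-05 × 1.35e-05) = 72740 rad/s
f₀ = ω₀/(2π) = 11.58 kHz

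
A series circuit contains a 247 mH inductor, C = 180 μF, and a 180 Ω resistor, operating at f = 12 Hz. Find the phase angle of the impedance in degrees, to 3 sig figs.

-17.0°

ω = 2πf = 75.40 rad/s
X_L = ωL = 18.6 Ω
X_C = 1/(ωC) = 73.7 Ω
Net reactance X = X_L − X_C = -55.1 Ω
Z = 180 − j55.1 Ω
|Z| = √(180² + 55.1²) = 188 Ω
∠Z = arctan(-55.1/180) = -17.0°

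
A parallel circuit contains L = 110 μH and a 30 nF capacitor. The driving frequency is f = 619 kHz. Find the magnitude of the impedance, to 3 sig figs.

8.75 Ω

ω = 2πf = 3.889e+06 rad/s
X_L = ωL = 428 Ω
X_C = 1/(ωC) = 8.57 Ω
Parallel: admittances add. Y = 1/(jωL) + jωC
Y = (0 + j0.114) S
|Y| = 0.114 S → |Z| = 1/|Y| = 8.75 Ω, ∠Z = −∠Y = -90.0°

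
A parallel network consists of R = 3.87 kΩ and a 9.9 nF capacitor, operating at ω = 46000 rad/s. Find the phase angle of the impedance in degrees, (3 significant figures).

X_C = 1/(ωC) = 2200 Ω
Parallel: admittances add. Y = 1/R + jωC
Y = (0.000258 + j0.000455) S
|Y| = 0.000524 S → |Z| = 1/|Y| = 1910 Ω, ∠Z = −∠Y = -60.4°

-60.4°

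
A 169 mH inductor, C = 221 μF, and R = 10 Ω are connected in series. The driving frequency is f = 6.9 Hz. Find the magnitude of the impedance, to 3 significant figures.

97.6 Ω

ω = 2πf = 43.35 rad/s
X_L = ωL = 7.33 Ω
X_C = 1/(ωC) = 104 Ω
Net reactance X = X_L − X_C = -97.0 Ω
Z = 10.0 − j97.0 Ω
|Z| = √(10.0² + 97.0²) = 97.6 Ω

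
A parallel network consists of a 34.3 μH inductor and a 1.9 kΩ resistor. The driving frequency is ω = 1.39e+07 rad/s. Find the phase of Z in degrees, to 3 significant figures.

X_L = ωL = 477 Ω
Parallel: admittances add. Y = 1/R + 1/(jωL)
Y = (0.000526 − j0.00210) S
|Y| = 0.00216 S → |Z| = 1/|Y| = 462 Ω, ∠Z = −∠Y = 75.9°

75.9°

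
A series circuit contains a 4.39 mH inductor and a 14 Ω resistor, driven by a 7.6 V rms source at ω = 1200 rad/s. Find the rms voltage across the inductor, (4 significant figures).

2.677 V

X_L = ωL = 5.268 Ω
Z = 14.00 + j5.268 Ω
|Z| = √(14.00² + 5.268²) = 14.96 Ω
I = V/|Z| = 508.1 mA
V_L = I·|Z_L| = 0.5081 × 5.268 = 2.677 V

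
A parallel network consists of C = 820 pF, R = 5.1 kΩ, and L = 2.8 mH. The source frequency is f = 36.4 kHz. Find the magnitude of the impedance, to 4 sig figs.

ω = 2πf = 228700 rad/s
X_L = ωL = 640.4 Ω
X_C = 1/(ωC) = 5332 Ω
Parallel: admittances add. Y = 1/R + 1/(jωL) + jωC
Y = (0.0001961 − j0.001374) S
|Y| = 0.001388 S → |Z| = 1/|Y| = 720.5 Ω, ∠Z = −∠Y = 81.88°

720.5 Ω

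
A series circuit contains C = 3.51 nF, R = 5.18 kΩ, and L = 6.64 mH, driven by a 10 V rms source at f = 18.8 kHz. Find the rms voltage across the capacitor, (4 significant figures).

ω = 2πf = 118100 rad/s
X_L = ωL = 784.3 Ω
X_C = 1/(ωC) = 2412 Ω
Net reactance X = X_L − X_C = -1628 Ω
Z = 5180 − j1628 Ω
|Z| = √(5180² + 1628²) = 5430 Ω
I = V/|Z| = 1.842 mA
V_C = I·|Z_C| = 0.001842 × 2412 = 4.442 V

4.442 V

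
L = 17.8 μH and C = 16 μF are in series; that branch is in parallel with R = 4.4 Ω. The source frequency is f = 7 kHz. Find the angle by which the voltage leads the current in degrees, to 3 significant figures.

ω = 2πf = 43980 rad/s
X_L = ωL = 0.783 Ω
X_C = 1/(ωC) = 1.42 Ω
Branch 1: Z₁ = R = 4.40 Ω
Branch 2 (series LC): Z₂ = j(X_L − X_C) = −j0.638 Ω
Parallel: Z = Z₁Z₂/(Z₁+Z₂), |Z| = 0.632 Ω, ∠Z = -81.7°

-81.7°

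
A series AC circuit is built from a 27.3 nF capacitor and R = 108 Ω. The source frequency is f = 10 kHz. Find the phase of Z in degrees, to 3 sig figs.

-79.5°

ω = 2πf = 62830 rad/s
X_C = 1/(ωC) = 583 Ω
Z = 108 − j583 Ω
|Z| = √(108² + 583²) = 593 Ω
∠Z = arctan(-583/108) = -79.5°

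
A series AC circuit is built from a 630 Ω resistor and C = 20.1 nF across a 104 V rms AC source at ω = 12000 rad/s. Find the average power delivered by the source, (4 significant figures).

387.5 mW

X_C = 1/(ωC) = 4146 Ω
Z = 630.0 − j4146 Ω
|Z| = √(630.0² + 4146²) = 4194 Ω
∠Z = arctan(-4146/630.0) = -81.36°
I = V/|Z| = 24.80 mA
P = VI cos φ = 104 × 0.02480 × cos(-81.36°) = 387.5 mW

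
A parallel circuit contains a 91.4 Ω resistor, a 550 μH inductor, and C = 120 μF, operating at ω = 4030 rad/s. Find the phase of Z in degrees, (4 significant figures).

-71.36°

X_L = ωL = 2.216 Ω
X_C = 1/(ωC) = 2.068 Ω
Parallel: admittances add. Y = 1/R + 1/(jωL) + jωC
Y = (0.01094 + j0.03244) S
|Y| = 0.03423 S → |Z| = 1/|Y| = 29.21 Ω, ∠Z = −∠Y = -71.36°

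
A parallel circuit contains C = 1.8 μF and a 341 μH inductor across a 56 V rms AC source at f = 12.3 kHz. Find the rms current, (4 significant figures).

5.665 A

ω = 2πf = 77280 rad/s
X_L = ωL = 26.35 Ω
X_C = 1/(ωC) = 7.189 Ω
Parallel: admittances add. Y = 1/(jωL) + jωC
Y = (0 + j0.1012) S
|Y| = 0.1012 S → |Z| = 1/|Y| = 9.885 Ω, ∠Z = −∠Y = -90.00°
I = V/|Z| = 56/9.885 = 5.665 A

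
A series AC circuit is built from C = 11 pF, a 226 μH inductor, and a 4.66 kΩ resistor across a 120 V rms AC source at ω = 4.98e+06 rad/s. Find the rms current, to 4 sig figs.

6.760 mA

X_L = ωL = 1125 Ω
X_C = 1/(ωC) = 18250 Ω
Net reactance X = X_L − X_C = -17130 Ω
Z = 4660 − j17130 Ω
|Z| = √(4660² + 17130²) = 17750 Ω
I = V/|Z| = 120/17750 = 6.760 mA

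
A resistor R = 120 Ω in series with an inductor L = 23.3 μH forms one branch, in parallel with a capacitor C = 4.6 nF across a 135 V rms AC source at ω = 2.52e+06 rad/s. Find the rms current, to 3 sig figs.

X_L = ωL = 58.7 Ω
X_C = 1/(ωC) = 86.3 Ω
Branch 1 (R+jX_L): Z₁ = 120 + j58.7 Ω, |Z₁| = 134 Ω
Branch 2 (−jX_C): Z₂ = −j86.3 Ω
Parallel: Z = Z₁Z₂/(Z₁+Z₂), |Z| = 93.6 Ω, ∠Z = -51.0°
I = V/|Z| = 135/93.6 = 1.44 A

1.44 A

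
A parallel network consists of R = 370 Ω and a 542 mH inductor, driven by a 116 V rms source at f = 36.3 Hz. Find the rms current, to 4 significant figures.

989.4 mA

ω = 2πf = 228.1 rad/s
X_L = ωL = 123.6 Ω
Parallel: admittances add. Y = 1/R + 1/(jωL)
Y = (0.002703 − j0.008089) S
|Y| = 0.008529 S → |Z| = 1/|Y| = 117.2 Ω, ∠Z = −∠Y = 71.53°
I = V/|Z| = 116/117.2 = 989.4 mA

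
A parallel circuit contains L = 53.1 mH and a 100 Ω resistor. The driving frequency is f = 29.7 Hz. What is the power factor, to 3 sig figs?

0.0986

ω = 2πf = 186.6 rad/s
X_L = ωL = 9.91 Ω
Parallel: admittances add. Y = 1/R + 1/(jωL)
Y = (0.0100 − j0.101) S
|Y| = 0.101 S → |Z| = 1/|Y| = 9.86 Ω, ∠Z = −∠Y = 84.3°
cos φ = cos(84.3°) = 0.0986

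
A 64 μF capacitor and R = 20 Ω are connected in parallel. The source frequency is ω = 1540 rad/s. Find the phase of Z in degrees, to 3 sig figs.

X_C = 1/(ωC) = 10.1 Ω
Parallel: admittances add. Y = 1/R + jωC
Y = (0.0500 + j0.0986) S
|Y| = 0.111 S → |Z| = 1/|Y| = 9.05 Ω, ∠Z = −∠Y = -63.1°

-63.1°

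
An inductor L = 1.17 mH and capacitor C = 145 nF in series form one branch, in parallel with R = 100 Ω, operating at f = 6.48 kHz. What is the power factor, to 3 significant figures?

0.773

ω = 2πf = 40720 rad/s
X_L = ωL = 47.6 Ω
X_C = 1/(ωC) = 169 Ω
Branch 1: Z₁ = R = 100 Ω
Branch 2 (series LC): Z₂ = j(X_L − X_C) = −j122 Ω
Parallel: Z = Z₁Z₂/(Z₁+Z₂), |Z| = 77.3 Ω, ∠Z = -39.4°
cos φ = cos(-39.4°) = 0.773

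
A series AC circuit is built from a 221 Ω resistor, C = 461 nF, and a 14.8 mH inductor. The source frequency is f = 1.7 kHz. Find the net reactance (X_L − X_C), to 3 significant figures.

ω = 2πf = 10680 rad/s
X_L = ωL = 158 Ω
X_C = 1/(ωC) = 203 Ω
X = 158 − 203 = -45.0 Ω

-45.0 Ω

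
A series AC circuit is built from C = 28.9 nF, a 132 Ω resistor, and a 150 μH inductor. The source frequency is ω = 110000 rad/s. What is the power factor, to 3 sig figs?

0.405

X_L = ωL = 16.5 Ω
X_C = 1/(ωC) = 315 Ω
Net reactance X = X_L − X_C = -298 Ω
Z = 132 − j298 Ω
|Z| = √(132² + 298²) = 326 Ω
∠Z = arctan(-298/132) = -66.1°
cos φ = cos(-66.1°) = 0.405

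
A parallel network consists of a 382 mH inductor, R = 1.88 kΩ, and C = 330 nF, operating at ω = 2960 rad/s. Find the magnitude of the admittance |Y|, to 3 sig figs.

540 μS

X_L = ωL = 1130 Ω
X_C = 1/(ωC) = 1020 Ω
Parallel: admittances add. Y = 1/R + 1/(jωL) + jωC
Y = (0.000532 + j9.24e-05) S
|Y| = 0.000540 S → |Z| = 1/|Y| = 1850 Ω, ∠Z = −∠Y = -9.86°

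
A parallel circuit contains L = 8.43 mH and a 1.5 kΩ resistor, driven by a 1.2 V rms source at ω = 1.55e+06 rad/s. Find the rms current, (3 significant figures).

805 μA

X_L = ωL = 13100 Ω
Parallel: admittances add. Y = 1/R + 1/(jωL)
Y = (0.000667 − j7.65e-05) S
|Y| = 0.000671 S → |Z| = 1/|Y| = 1490 Ω, ∠Z = −∠Y = 6.55°
I = V/|Z| = 1.2/1490 = 805 μA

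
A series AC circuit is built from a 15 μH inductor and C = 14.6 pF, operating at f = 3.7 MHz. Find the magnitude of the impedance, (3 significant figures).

ω = 2πf = 2.325e+07 rad/s
X_L = ωL = 349 Ω
X_C = 1/(ωC) = 2950 Ω
Net reactance X = X_L − X_C = -2600 Ω
Z = − j2600 Ω
|Z| = √(0² + 2600²) = 2600 Ω

2600 Ω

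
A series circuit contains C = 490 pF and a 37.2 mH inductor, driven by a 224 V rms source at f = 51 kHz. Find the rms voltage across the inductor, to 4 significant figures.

481.0 V

ω = 2πf = 320400 rad/s
X_L = ωL = 11920 Ω
X_C = 1/(ωC) = 6369 Ω
Net reactance X = X_L − X_C = 5552 Ω
Z = j5552 Ω
|Z| = √(0² + 5552²) = 5552 Ω
I = V/|Z| = 40.35 mA
V_L = I·|Z_L| = 0.04035 × 11920 = 481.0 V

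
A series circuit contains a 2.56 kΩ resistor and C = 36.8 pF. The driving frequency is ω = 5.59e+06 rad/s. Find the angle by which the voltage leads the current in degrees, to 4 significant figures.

X_C = 1/(ωC) = 4861 Ω
Z = 2560 − j4861 Ω
|Z| = √(2560² + 4861²) = 5494 Ω
∠Z = arctan(-4861/2560) = -62.23°

-62.23°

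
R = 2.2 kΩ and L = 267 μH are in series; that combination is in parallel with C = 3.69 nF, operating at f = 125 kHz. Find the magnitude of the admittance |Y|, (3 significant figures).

ω = 2πf = 785400 rad/s
X_L = ωL = 210 Ω
X_C = 1/(ωC) = 345 Ω
Branch 1 (R+jX_L): Z₁ = 2200 + j210 Ω, |Z₁| = 2210 Ω
Branch 2 (−jX_C): Z₂ = −j345 Ω
Parallel: Z = Z₁Z₂/(Z₁+Z₂), |Z| = 346 Ω, ∠Z = -81.0°
|Y| = 1/|Z| = 2.89 mS

2.89 mS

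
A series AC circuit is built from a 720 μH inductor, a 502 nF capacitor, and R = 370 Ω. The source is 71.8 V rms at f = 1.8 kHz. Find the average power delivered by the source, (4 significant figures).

11.55 W

ω = 2πf = 11310 rad/s
X_L = ωL = 8.143 Ω
X_C = 1/(ωC) = 176.1 Ω
Net reactance X = X_L − X_C = -168.0 Ω
Z = 370.0 − j168.0 Ω
|Z| = √(370.0² + 168.0²) = 406.4 Ω
∠Z = arctan(-168.0/370.0) = -24.42°
I = V/|Z| = 176.7 mA
P = VI cos φ = 71.8 × 0.1767 × cos(-24.42°) = 11.55 W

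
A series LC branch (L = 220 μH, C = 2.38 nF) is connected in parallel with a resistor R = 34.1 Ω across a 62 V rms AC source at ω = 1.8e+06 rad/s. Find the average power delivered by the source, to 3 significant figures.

113 W

X_L = ωL = 396 Ω
X_C = 1/(ωC) = 233 Ω
Branch 1: Z₁ = R = 34.1 Ω
Branch 2 (series LC): Z₂ = j(X_L − X_C) = j163 Ω
Parallel: Z = Z₁Z₂/(Z₁+Z₂), |Z| = 33.4 Ω, ∠Z = 11.8°
I = V/|Z| = 1.86 A
P = VI cos φ = 62 × 1.86 × cos(11.8°) = 113 W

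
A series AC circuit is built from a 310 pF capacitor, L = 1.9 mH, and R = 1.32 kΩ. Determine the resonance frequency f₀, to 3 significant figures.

207 kHz

ω₀ = 1/√(LC) = 1/√(0.0019 × 3.1e-10) = 1.303e+06 rad/s
f₀ = ω₀/(2π) = 207 kHz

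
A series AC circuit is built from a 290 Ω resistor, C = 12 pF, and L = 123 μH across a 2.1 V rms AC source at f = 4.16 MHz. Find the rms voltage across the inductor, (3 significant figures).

23.2 V

ω = 2πf = 2.614e+07 rad/s
X_L = ωL = 3210 Ω
X_C = 1/(ωC) = 3190 Ω
Net reactance X = X_L − X_C = 26.8 Ω
Z = 290 + j26.8 Ω
|Z| = √(290² + 26.8²) = 291 Ω
I = V/|Z| = 7.21 mA
V_L = I·|Z_L| = 0.00721 × 3210 = 23.2 V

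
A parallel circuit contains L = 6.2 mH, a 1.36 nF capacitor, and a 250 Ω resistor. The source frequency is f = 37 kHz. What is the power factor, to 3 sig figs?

ω = 2πf = 232500 rad/s
X_L = ωL = 1440 Ω
X_C = 1/(ωC) = 3160 Ω
Parallel: admittances add. Y = 1/R + 1/(jωL) + jωC
Y = (0.00400 − j0.000378) S
|Y| = 0.00402 S → |Z| = 1/|Y| = 249 Ω, ∠Z = −∠Y = 5.39°
cos φ = cos(5.39°) = 0.996

0.996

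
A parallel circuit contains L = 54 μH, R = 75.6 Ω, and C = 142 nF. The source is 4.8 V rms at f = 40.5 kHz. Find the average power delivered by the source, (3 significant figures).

305 mW

ω = 2πf = 254500 rad/s
X_L = ωL = 13.7 Ω
X_C = 1/(ωC) = 27.7 Ω
Parallel: admittances add. Y = 1/R + 1/(jωL) + jωC
Y = (0.0132 − j0.0366) S
|Y| = 0.0390 S → |Z| = 1/|Y| = 25.7 Ω, ∠Z = −∠Y = 70.1°
I = V/|Z| = 187 mA
P = VI cos φ = 4.8 × 0.187 × cos(70.1°) = 305 mW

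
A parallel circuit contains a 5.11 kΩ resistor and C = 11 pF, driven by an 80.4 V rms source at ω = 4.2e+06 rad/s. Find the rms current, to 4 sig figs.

X_C = 1/(ωC) = 21650 Ω
Parallel: admittances add. Y = 1/R + jωC
Y = (0.0001957 + j4.62e-05) S
|Y| = 0.0002011 S → |Z| = 1/|Y| = 4973 Ω, ∠Z = −∠Y = -13.28°
I = V/|Z| = 80.4/4973 = 16.17 mA

16.17 mA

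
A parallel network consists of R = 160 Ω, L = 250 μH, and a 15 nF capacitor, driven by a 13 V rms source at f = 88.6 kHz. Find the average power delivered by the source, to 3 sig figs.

1.06 W

ω = 2πf = 556700 rad/s
X_L = ωL = 139 Ω
X_C = 1/(ωC) = 120 Ω
Parallel: admittances add. Y = 1/R + 1/(jωL) + jωC
Y = (0.00625 + j0.00117) S
|Y| = 0.00636 S → |Z| = 1/|Y| = 157 Ω, ∠Z = −∠Y = -10.6°
I = V/|Z| = 82.6 mA
P = VI cos φ = 13 × 0.0826 × cos(-10.6°) = 1.06 W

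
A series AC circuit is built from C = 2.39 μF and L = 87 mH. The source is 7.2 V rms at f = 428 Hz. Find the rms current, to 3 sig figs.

91.9 mA

ω = 2πf = 2689 rad/s
X_L = ωL = 234 Ω
X_C = 1/(ωC) = 156 Ω
Net reactance X = X_L − X_C = 78.4 Ω
Z = j78.4 Ω
|Z| = √(0² + 78.4²) = 78.4 Ω
I = V/|Z| = 7.2/78.4 = 91.9 mA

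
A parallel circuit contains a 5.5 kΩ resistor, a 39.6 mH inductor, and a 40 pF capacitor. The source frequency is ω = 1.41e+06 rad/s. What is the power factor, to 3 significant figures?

0.978

X_L = ωL = 55800 Ω
X_C = 1/(ωC) = 17700 Ω
Parallel: admittances add. Y = 1/R + 1/(jωL) + jωC
Y = (0.000182 + j3.85e-05) S
|Y| = 0.000186 S → |Z| = 1/|Y| = 5380 Ω, ∠Z = −∠Y = -12.0°
cos φ = cos(-12.0°) = 0.978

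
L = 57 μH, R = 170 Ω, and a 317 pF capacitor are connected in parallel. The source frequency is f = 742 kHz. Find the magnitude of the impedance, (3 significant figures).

158 Ω

ω = 2πf = 4.662e+06 rad/s
X_L = ωL = 266 Ω
X_C = 1/(ωC) = 677 Ω
Parallel: admittances add. Y = 1/R + 1/(jωL) + jωC
Y = (0.00588 − j0.00229) S
|Y| = 0.00631 S → |Z| = 1/|Y| = 158 Ω, ∠Z = −∠Y = 21.2°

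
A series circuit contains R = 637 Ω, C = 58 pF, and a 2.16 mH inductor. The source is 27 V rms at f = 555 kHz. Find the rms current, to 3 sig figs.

ω = 2πf = 3.487e+06 rad/s
X_L = ωL = 7530 Ω
X_C = 1/(ωC) = 4940 Ω
Net reactance X = X_L − X_C = 2590 Ω
Z = 637 + j2590 Ω
|Z| = √(637² + 2590²) = 2670 Ω
I = V/|Z| = 27/2670 = 10.1 mA

10.1 mA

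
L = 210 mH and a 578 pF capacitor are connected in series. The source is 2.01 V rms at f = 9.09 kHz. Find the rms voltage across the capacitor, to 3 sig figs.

3.33 V

ω = 2πf = 57110 rad/s
X_L = ωL = 12000 Ω
X_C = 1/(ωC) = 30300 Ω
Net reactance X = X_L − X_C = -18300 Ω
Z = − j18300 Ω
|Z| = √(0² + 18300²) = 18300 Ω
I = V/|Z| = 110 μA
V_C = I·|Z_C| = 0.000110 × 30300 = 3.33 V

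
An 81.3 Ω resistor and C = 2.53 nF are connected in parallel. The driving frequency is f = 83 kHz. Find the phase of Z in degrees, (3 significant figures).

-6.12°

ω = 2πf = 521500 rad/s
X_C = 1/(ωC) = 758 Ω
Parallel: admittances add. Y = 1/R + jωC
Y = (0.0123 + j0.00132) S
|Y| = 0.0124 S → |Z| = 1/|Y| = 80.8 Ω, ∠Z = −∠Y = -6.12°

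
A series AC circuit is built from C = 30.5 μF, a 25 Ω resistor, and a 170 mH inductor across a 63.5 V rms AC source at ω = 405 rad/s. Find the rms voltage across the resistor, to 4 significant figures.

X_L = ωL = 68.85 Ω
X_C = 1/(ωC) = 80.96 Ω
Net reactance X = X_L − X_C = -12.11 Ω
Z = 25.00 − j12.11 Ω
|Z| = √(25.00² + 12.11²) = 27.78 Ω
I = V/|Z| = 2.286 A
V_R = I·|Z_R| = 2.286 × 25.00 = 57.15 V

57.15 V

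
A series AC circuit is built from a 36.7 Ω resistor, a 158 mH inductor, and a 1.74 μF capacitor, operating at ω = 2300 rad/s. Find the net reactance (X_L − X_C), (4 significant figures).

X_L = ωL = 363.4 Ω
X_C = 1/(ωC) = 249.9 Ω
X = 363.4 − 249.9 = 113.5 Ω

113.5 Ω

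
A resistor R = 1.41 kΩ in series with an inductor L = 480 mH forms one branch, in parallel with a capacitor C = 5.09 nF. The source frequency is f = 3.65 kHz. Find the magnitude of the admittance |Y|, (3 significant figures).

29.7 μS

ω = 2πf = 22930 rad/s
X_L = ωL = 11000 Ω
X_C = 1/(ωC) = 8570 Ω
Branch 1 (R+jX_L): Z₁ = 1410 + j11000 Ω, |Z₁| = 11100 Ω
Branch 2 (−jX_C): Z₂ = −j8570 Ω
Parallel: Z = Z₁Z₂/(Z₁+Z₂), |Z| = 33700 Ω, ∠Z = -67.3°
|Y| = 1/|Z| = 29.7 μS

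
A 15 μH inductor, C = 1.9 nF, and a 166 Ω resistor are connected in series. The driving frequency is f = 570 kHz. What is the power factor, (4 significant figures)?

ω = 2πf = 3.581e+06 rad/s
X_L = ωL = 53.72 Ω
X_C = 1/(ωC) = 147.0 Ω
Net reactance X = X_L − X_C = -93.24 Ω
Z = 166.0 − j93.24 Ω
|Z| = √(166.0² + 93.24²) = 190.4 Ω
∠Z = arctan(-93.24/166.0) = -29.32°
cos φ = cos(-29.32°) = 0.8719

0.8719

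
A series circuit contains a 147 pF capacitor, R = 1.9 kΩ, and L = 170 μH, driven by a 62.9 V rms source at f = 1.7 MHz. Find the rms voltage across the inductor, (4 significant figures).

51.08 V

ω = 2πf = 1.068e+07 rad/s
X_L = ωL = 1816 Ω
X_C = 1/(ωC) = 636.9 Ω
Net reactance X = X_L − X_C = 1179 Ω
Z = 1900 + j1179 Ω
|Z| = √(1900² + 1179²) = 2236 Ω
I = V/|Z| = 28.13 mA
V_L = I·|Z_L| = 0.02813 × 1816 = 51.08 V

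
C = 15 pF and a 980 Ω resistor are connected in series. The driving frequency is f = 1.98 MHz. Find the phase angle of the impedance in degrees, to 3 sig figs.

ω = 2πf = 1.244e+07 rad/s
X_C = 1/(ωC) = 5360 Ω
Z = 980 − j5360 Ω
|Z| = √(980² + 5360²) = 5450 Ω
∠Z = arctan(-5360/980) = -79.6°

-79.6°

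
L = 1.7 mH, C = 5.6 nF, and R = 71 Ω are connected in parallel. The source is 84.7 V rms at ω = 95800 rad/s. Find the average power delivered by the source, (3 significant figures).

X_L = ωL = 163 Ω
X_C = 1/(ωC) = 1860 Ω
Parallel: admittances add. Y = 1/R + 1/(jωL) + jωC
Y = (0.0141 − j0.00560) S
|Y| = 0.0152 S → |Z| = 1/|Y| = 66.0 Ω, ∠Z = −∠Y = 21.7°
I = V/|Z| = 1.28 A
P = VI cos φ = 84.7 × 1.28 × cos(21.7°) = 101 W

101 W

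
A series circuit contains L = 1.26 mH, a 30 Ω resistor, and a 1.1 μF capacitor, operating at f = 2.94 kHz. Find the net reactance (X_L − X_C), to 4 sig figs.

ω = 2πf = 18470 rad/s
X_L = ωL = 23.28 Ω
X_C = 1/(ωC) = 49.21 Ω
X = 23.28 − 49.21 = -25.94 Ω

-25.94 Ω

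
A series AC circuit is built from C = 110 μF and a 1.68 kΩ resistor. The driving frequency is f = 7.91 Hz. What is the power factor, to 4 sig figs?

ω = 2πf = 49.70 rad/s
X_C = 1/(ωC) = 182.9 Ω
Z = 1680 − j182.9 Ω
|Z| = √(1680² + 182.9²) = 1690 Ω
∠Z = arctan(-182.9/1680) = -6.214°
cos φ = cos(-6.214°) = 0.9941

0.9941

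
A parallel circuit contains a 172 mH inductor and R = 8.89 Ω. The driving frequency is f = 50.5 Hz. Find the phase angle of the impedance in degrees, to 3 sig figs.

ω = 2πf = 317.3 rad/s
X_L = ωL = 54.6 Ω
Parallel: admittances add. Y = 1/R + 1/(jωL)
Y = (0.112 − j0.0183) S
|Y| = 0.114 S → |Z| = 1/|Y| = 8.77 Ω, ∠Z = −∠Y = 9.25°

9.25°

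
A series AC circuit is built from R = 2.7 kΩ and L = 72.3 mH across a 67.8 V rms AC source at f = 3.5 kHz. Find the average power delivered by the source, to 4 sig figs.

1.264 W

ω = 2πf = 21990 rad/s
X_L = ωL = 1590 Ω
Z = 2700 + j1590 Ω
|Z| = √(2700² + 1590²) = 3133 Ω
∠Z = arctan(1590/2700) = 30.49°
I = V/|Z| = 21.64 mA
P = VI cos φ = 67.8 × 0.02164 × cos(30.49°) = 1.264 W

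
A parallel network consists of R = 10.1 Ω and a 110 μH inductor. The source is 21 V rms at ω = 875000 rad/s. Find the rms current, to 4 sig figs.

2.091 A

X_L = ωL = 96.25 Ω
Parallel: admittances add. Y = 1/R + 1/(jωL)
Y = (0.09901 − j0.01039) S
|Y| = 0.09955 S → |Z| = 1/|Y| = 10.04 Ω, ∠Z = −∠Y = 5.990°
I = V/|Z| = 21/10.04 = 2.091 A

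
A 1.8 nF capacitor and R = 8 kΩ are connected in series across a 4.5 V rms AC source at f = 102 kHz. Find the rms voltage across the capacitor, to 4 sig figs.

ω = 2πf = 640900 rad/s
X_C = 1/(ωC) = 866.9 Ω
Z = 8000 − j866.9 Ω
|Z| = √(8000² + 866.9²) = 8047 Ω
I = V/|Z| = 559.2 μA
V_C = I·|Z_C| = 0.0005592 × 866.9 = 0.4848 V

0.4848 V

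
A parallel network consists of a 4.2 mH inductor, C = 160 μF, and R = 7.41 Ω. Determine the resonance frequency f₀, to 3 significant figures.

ω₀ = 1/√(LC) = 1/√(0.0042 × 0.00016) = 1220 rad/s
f₀ = ω₀/(2π) = 194 Hz

194 Hz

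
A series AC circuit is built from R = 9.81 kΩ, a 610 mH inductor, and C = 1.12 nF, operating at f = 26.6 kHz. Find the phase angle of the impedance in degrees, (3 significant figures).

ω = 2πf = 167100 rad/s
X_L = ωL = 102000 Ω
X_C = 1/(ωC) = 5340 Ω
Net reactance X = X_L − X_C = 96600 Ω
Z = 9810 + j96600 Ω
|Z| = √(9810² + 96600²) = 97100 Ω
∠Z = arctan(96600/9810) = 84.2°

84.2°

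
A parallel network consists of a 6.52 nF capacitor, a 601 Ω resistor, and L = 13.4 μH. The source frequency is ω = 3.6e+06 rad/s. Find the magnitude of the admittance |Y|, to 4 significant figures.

3.208 mS

X_L = ωL = 48.24 Ω
X_C = 1/(ωC) = 42.60 Ω
Parallel: admittances add. Y = 1/R + 1/(jωL) + jωC
Y = (0.001664 + j0.002742) S
|Y| = 0.003208 S → |Z| = 1/|Y| = 311.8 Ω, ∠Z = −∠Y = -58.75°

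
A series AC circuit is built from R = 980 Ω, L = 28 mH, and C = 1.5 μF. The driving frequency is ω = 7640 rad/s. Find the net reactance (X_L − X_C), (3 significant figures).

127 Ω

X_L = ωL = 214 Ω
X_C = 1/(ωC) = 87.3 Ω
X = 214 − 87.3 = 127 Ω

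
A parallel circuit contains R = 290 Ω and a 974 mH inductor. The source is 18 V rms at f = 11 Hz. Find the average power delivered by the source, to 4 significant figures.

ω = 2πf = 69.12 rad/s
X_L = ωL = 67.32 Ω
Parallel: admittances add. Y = 1/R + 1/(jωL)
Y = (0.003448 − j0.01485) S
|Y| = 0.01525 S → |Z| = 1/|Y| = 65.57 Ω, ∠Z = −∠Y = 76.93°
I = V/|Z| = 274.5 mA
P = VI cos φ = 18 × 0.2745 × cos(76.93°) = 1.117 W

1.117 W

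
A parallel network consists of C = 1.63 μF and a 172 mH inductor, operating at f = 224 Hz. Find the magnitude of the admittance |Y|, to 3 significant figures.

1.84 mS

ω = 2πf = 1407 rad/s
X_L = ωL = 242 Ω
X_C = 1/(ωC) = 436 Ω
Parallel: admittances add. Y = 1/(jωL) + jωC
Y = (0 − j0.00184) S
|Y| = 0.00184 S → |Z| = 1/|Y| = 544 Ω, ∠Z = −∠Y = 90.0°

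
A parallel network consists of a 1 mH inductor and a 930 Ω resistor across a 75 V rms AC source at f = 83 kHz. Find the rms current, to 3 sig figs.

ω = 2πf = 521500 rad/s
X_L = ωL = 522 Ω
Parallel: admittances add. Y = 1/R + 1/(jωL)
Y = (0.00108 − j0.00192) S
|Y| = 0.00220 S → |Z| = 1/|Y| = 455 Ω, ∠Z = −∠Y = 60.7°
I = V/|Z| = 75/455 = 165 mA

165 mA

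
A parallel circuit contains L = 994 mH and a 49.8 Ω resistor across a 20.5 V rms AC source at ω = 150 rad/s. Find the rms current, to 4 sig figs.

434.0 mA

X_L = ωL = 149.1 Ω
Parallel: admittances add. Y = 1/R + 1/(jωL)
Y = (0.02008 − j0.006707) S
|Y| = 0.02117 S → |Z| = 1/|Y| = 47.23 Ω, ∠Z = −∠Y = 18.47°
I = V/|Z| = 20.5/47.23 = 434.0 mA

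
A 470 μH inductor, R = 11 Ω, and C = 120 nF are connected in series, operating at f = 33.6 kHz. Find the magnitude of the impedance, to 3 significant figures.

60.8 Ω

ω = 2πf = 211100 rad/s
X_L = ωL = 99.2 Ω
X_C = 1/(ωC) = 39.5 Ω
Net reactance X = X_L − X_C = 59.8 Ω
Z = 11.0 + j59.8 Ω
|Z| = √(11.0² + 59.8²) = 60.8 Ω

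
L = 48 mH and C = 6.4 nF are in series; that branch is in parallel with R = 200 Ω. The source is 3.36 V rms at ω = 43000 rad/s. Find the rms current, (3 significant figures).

16.9 mA

X_L = ωL = 2060 Ω
X_C = 1/(ωC) = 3630 Ω
Branch 1: Z₁ = R = 200 Ω
Branch 2 (series LC): Z₂ = j(X_L − X_C) = −j1570 Ω
Parallel: Z = Z₁Z₂/(Z₁+Z₂), |Z| = 198 Ω, ∠Z = -7.26°
I = V/|Z| = 3.36/198 = 16.9 mA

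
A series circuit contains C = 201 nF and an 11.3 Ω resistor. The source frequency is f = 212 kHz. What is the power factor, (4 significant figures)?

0.9495

ω = 2πf = 1.332e+06 rad/s
X_C = 1/(ωC) = 3.735 Ω
Z = 11.30 − j3.735 Ω
|Z| = √(11.30² + 3.735²) = 11.90 Ω
∠Z = arctan(-3.735/11.30) = -18.29°
cos φ = cos(-18.29°) = 0.9495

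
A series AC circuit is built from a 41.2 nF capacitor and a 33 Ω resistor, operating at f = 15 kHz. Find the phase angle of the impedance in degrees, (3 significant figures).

ω = 2πf = 94250 rad/s
X_C = 1/(ωC) = 258 Ω
Z = 33.0 − j258 Ω
|Z| = √(33.0² + 258²) = 260 Ω
∠Z = arctan(-258/33.0) = -82.7°

-82.7°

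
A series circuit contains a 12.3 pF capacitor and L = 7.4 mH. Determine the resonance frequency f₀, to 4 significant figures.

ω₀ = 1/√(LC) = 1/√(0.0074 × 1.23e-11) = 3.315e+06 rad/s
f₀ = ω₀/(2π) = 527.5 kHz

527.5 kHz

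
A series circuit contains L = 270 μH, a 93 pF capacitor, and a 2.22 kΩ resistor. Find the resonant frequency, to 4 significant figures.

1.004 MHz

ω₀ = 1/√(LC) = 1/√(0.00027 × 9.3e-11) = 6.311e+06 rad/s
f₀ = ω₀/(2π) = 1.004 MHz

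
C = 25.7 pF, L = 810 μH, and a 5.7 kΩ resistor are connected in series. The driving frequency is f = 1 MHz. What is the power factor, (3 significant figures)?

0.982

ω = 2πf = 6.283e+06 rad/s
X_L = ωL = 5090 Ω
X_C = 1/(ωC) = 6190 Ω
Net reactance X = X_L − X_C = -1100 Ω
Z = 5700 − j1100 Ω
|Z| = √(5700² + 1100²) = 5810 Ω
∠Z = arctan(-1100/5700) = -11.0°
cos φ = cos(-11.0°) = 0.982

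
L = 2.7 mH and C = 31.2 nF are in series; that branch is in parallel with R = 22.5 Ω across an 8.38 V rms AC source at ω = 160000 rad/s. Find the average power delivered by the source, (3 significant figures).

3.12 W

X_L = ωL = 432 Ω
X_C = 1/(ωC) = 200 Ω
Branch 1: Z₁ = R = 22.5 Ω
Branch 2 (series LC): Z₂ = j(X_L − X_C) = j232 Ω
Parallel: Z = Z₁Z₂/(Z₁+Z₂), |Z| = 22.4 Ω, ∠Z = 5.55°
I = V/|Z| = 374 mA
P = VI cos φ = 8.38 × 0.374 × cos(5.55°) = 3.12 W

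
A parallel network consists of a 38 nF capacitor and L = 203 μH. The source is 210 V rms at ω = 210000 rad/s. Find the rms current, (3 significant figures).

X_L = ωL = 42.6 Ω
X_C = 1/(ωC) = 125 Ω
Parallel: admittances add. Y = 1/(jωL) + jωC
Y = (0 − j0.0155) S
|Y| = 0.0155 S → |Z| = 1/|Y| = 64.6 Ω, ∠Z = −∠Y = 90.0°
I = V/|Z| = 210/64.6 = 3.25 A

3.25 A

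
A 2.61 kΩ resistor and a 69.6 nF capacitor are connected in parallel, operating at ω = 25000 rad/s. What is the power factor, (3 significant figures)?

X_C = 1/(ωC) = 575 Ω
Parallel: admittances add. Y = 1/R + jωC
Y = (0.000383 + j0.00174) S
|Y| = 0.00178 S → |Z| = 1/|Y| = 561 Ω, ∠Z = −∠Y = -77.6°
cos φ = cos(-77.6°) = 0.215

0.215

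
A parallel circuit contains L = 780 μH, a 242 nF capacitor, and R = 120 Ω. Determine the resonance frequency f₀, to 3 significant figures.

11.6 kHz

ω₀ = 1/√(LC) = 1/√(0.00078 × 2.42e-07) = 72790 rad/s
f₀ = ω₀/(2π) = 11.6 kHz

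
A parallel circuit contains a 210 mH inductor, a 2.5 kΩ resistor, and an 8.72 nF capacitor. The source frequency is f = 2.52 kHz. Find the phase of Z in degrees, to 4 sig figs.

ω = 2πf = 15830 rad/s
X_L = ωL = 3325 Ω
X_C = 1/(ωC) = 7243 Ω
Parallel: admittances add. Y = 1/R + 1/(jωL) + jωC
Y = (0.0004000 − j0.0001627) S
|Y| = 0.0004318 S → |Z| = 1/|Y| = 2316 Ω, ∠Z = −∠Y = 22.13°

22.13°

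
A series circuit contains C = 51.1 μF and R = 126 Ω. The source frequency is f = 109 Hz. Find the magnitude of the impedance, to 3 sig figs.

ω = 2πf = 684.9 rad/s
X_C = 1/(ωC) = 28.6 Ω
Z = 126 − j28.6 Ω
|Z| = √(126² + 28.6²) = 129 Ω

129 Ω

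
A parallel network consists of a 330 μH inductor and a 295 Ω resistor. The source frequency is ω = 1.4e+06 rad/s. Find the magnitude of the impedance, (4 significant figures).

X_L = ωL = 462.0 Ω
Parallel: admittances add. Y = 1/R + 1/(jωL)
Y = (0.003390 − j0.002165) S
|Y| = 0.004022 S → |Z| = 1/|Y| = 248.6 Ω, ∠Z = −∠Y = 32.56°

248.6 Ω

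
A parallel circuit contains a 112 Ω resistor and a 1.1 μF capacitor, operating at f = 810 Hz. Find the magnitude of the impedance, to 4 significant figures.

ω = 2πf = 5089 rad/s
X_C = 1/(ωC) = 178.6 Ω
Parallel: admittances add. Y = 1/R + jωC
Y = (0.008929 + j0.005598) S
|Y| = 0.01054 S → |Z| = 1/|Y| = 94.89 Ω, ∠Z = −∠Y = -32.09°

94.89 Ω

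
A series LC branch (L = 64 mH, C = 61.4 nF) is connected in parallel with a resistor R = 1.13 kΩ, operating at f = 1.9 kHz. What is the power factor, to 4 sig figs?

0.4691

ω = 2πf = 11940 rad/s
X_L = ωL = 764.0 Ω
X_C = 1/(ωC) = 1364 Ω
Branch 1: Z₁ = R = 1130 Ω
Branch 2 (series LC): Z₂ = j(X_L − X_C) = −j600.2 Ω
Parallel: Z = Z₁Z₂/(Z₁+Z₂), |Z| = 530.1 Ω, ∠Z = -62.02°
cos φ = cos(-62.02°) = 0.4691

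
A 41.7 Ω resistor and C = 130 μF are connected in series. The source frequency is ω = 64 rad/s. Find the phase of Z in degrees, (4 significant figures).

X_C = 1/(ωC) = 120.2 Ω
Z = 41.70 − j120.2 Ω
|Z| = √(41.70² + 120.2²) = 127.2 Ω
∠Z = arctan(-120.2/41.70) = -70.87°

-70.87°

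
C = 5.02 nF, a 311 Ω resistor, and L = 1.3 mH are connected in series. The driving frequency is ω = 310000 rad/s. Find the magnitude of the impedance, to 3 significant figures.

X_L = ωL = 403 Ω
X_C = 1/(ωC) = 643 Ω
Net reactance X = X_L − X_C = -240 Ω
Z = 311 − j240 Ω
|Z| = √(311² + 240²) = 393 Ω

393 Ω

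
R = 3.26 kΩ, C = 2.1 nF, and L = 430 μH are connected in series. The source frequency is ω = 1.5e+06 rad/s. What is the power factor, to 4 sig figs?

X_L = ωL = 645.0 Ω
X_C = 1/(ωC) = 317.5 Ω
Net reactance X = X_L − X_C = 327.5 Ω
Z = 3260 + j327.5 Ω
|Z| = √(3260² + 327.5²) = 3276 Ω
∠Z = arctan(327.5/3260) = 5.737°
cos φ = cos(5.737°) = 0.9950

0.9950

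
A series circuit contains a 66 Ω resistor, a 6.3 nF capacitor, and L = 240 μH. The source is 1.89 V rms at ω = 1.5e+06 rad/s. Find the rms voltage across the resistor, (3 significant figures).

X_L = ωL = 360 Ω
X_C = 1/(ωC) = 106 Ω
Net reactance X = X_L − X_C = 254 Ω
Z = 66.0 + j254 Ω
|Z| = √(66.0² + 254²) = 263 Ω
I = V/|Z| = 7.20 mA
V_R = I·|Z_R| = 0.00720 × 66.0 = 0.475 V

0.475 V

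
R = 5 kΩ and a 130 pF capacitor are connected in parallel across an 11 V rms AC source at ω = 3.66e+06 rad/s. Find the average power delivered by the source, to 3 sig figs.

X_C = 1/(ωC) = 2100 Ω
Parallel: admittances add. Y = 1/R + jωC
Y = (0.000200 + j0.000476) S
|Y| = 0.000516 S → |Z| = 1/|Y| = 1940 Ω, ∠Z = −∠Y = -67.2°
I = V/|Z| = 5.68 mA
P = VI cos φ = 11 × 0.00568 × cos(-67.2°) = 24.2 mW

24.2 mW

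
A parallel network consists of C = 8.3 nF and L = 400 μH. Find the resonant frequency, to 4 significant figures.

ω₀ = 1/√(LC) = 1/√(0.0004 × 8.3e-09) = 548800 rad/s
f₀ = ω₀/(2π) = 87.35 kHz

87.35 kHz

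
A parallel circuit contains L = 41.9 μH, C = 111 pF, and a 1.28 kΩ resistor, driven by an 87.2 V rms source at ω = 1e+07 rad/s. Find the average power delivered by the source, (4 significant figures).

5.941 W

X_L = ωL = 419.0 Ω
X_C = 1/(ωC) = 900.9 Ω
Parallel: admittances add. Y = 1/R + 1/(jωL) + jωC
Y = (0.0007813 − j0.001277) S
|Y| = 0.001497 S → |Z| = 1/|Y| = 668.1 Ω, ∠Z = −∠Y = 58.54°
I = V/|Z| = 130.5 mA
P = VI cos φ = 87.2 × 0.1305 × cos(58.54°) = 5.941 W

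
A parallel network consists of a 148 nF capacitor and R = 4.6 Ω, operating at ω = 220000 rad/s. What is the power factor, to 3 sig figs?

0.989

X_C = 1/(ωC) = 30.7 Ω
Parallel: admittances add. Y = 1/R + jωC
Y = (0.217 + j0.0326) S
|Y| = 0.220 S → |Z| = 1/|Y| = 4.55 Ω, ∠Z = −∠Y = -8.52°
cos φ = cos(-8.52°) = 0.989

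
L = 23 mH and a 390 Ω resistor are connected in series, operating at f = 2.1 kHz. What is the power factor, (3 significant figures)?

ω = 2πf = 13190 rad/s
X_L = ωL = 303 Ω
Z = 390 + j303 Ω
|Z| = √(390² + 303²) = 494 Ω
∠Z = arctan(303/390) = 37.9°
cos φ = cos(37.9°) = 0.789

0.789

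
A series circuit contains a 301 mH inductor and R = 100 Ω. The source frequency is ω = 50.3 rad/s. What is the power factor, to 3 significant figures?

X_L = ωL = 15.1 Ω
Z = 100 + j15.1 Ω
|Z| = √(100² + 15.1²) = 101 Ω
∠Z = arctan(15.1/100) = 8.61°
cos φ = cos(8.61°) = 0.989

0.989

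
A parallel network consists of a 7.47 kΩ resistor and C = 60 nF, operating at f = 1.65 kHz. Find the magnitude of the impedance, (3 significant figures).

1570 Ω

ω = 2πf = 10370 rad/s
X_C = 1/(ωC) = 1610 Ω
Parallel: admittances add. Y = 1/R + jωC
Y = (0.000134 + j0.000622) S
|Y| = 0.000636 S → |Z| = 1/|Y| = 1570 Ω, ∠Z = −∠Y = -77.9°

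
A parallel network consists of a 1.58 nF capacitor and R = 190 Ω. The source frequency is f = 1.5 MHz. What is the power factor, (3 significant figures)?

ω = 2πf = 9.425e+06 rad/s
X_C = 1/(ωC) = 67.2 Ω
Parallel: admittances add. Y = 1/R + jωC
Y = (0.00526 + j0.0149) S
|Y| = 0.0158 S → |Z| = 1/|Y| = 63.3 Ω, ∠Z = −∠Y = -70.5°
cos φ = cos(-70.5°) = 0.333

0.333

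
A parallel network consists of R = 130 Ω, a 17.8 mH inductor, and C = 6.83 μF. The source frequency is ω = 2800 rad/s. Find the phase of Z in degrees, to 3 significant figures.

X_L = ωL = 49.8 Ω
X_C = 1/(ωC) = 52.3 Ω
Parallel: admittances add. Y = 1/R + 1/(jωL) + jωC
Y = (0.00769 − j0.000940) S
|Y| = 0.00775 S → |Z| = 1/|Y| = 129 Ω, ∠Z = −∠Y = 6.97°

6.97°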